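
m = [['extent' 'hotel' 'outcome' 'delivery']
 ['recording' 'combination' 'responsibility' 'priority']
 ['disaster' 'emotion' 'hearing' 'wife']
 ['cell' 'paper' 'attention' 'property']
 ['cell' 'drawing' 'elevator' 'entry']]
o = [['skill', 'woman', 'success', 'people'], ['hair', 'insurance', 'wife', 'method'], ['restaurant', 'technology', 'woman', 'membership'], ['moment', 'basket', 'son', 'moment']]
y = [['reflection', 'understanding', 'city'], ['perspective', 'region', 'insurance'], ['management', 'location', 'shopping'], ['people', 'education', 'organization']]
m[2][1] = 'emotion'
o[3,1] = 'basket'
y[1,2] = 'insurance'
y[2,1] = 'location'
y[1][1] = 'region'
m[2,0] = 'disaster'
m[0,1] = 'hotel'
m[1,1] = 'combination'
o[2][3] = 'membership'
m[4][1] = 'drawing'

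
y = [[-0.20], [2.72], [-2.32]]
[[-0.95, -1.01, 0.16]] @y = [[-2.93]]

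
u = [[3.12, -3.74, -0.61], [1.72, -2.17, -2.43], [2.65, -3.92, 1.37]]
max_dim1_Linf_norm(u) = 3.92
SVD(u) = [[-0.67, 0.10, 0.74], [-0.4, 0.79, -0.47], [-0.63, -0.61, -0.49]] @ diag([7.340614455918339, 2.824406165858109, 0.2649702244128494]) @ [[-0.6, 0.79, 0.07], [0.02, 0.10, -0.99], [0.80, 0.6, 0.08]]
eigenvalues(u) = [-2.14, 0.68, 3.77]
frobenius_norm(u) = 7.87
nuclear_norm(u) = 10.43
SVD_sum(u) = [[2.96, -3.89, -0.34], [1.77, -2.33, -0.21], [2.79, -3.66, -0.32]] + [[0.01, 0.03, -0.28], [0.05, 0.23, -2.21], [-0.04, -0.18, 1.70]] + [[0.16, 0.12, 0.02], [-0.1, -0.07, -0.01], [-0.1, -0.08, -0.01]]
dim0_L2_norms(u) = [4.44, 5.84, 2.86]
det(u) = -5.49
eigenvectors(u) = [[0.56, 0.83, 0.46], [0.73, 0.55, -0.22], [0.39, -0.06, 0.86]]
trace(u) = 2.32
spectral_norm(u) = 7.34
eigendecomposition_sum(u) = [[1.24, -1.99, -1.16], [1.6, -2.57, -1.50], [0.85, -1.37, -0.8]] + [[0.9, -0.39, -0.57], [0.60, -0.26, -0.38], [-0.06, 0.03, 0.04]] + [[0.98,-1.36,1.13], [-0.48,0.66,-0.54], [1.86,-2.58,2.13]]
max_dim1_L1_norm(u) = 7.94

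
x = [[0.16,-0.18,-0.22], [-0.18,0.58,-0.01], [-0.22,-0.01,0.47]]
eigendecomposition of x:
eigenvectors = [[0.87, 0.45, -0.20],[0.28, -0.77, -0.57],[0.41, -0.44, 0.8]]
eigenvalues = [-0.0, 0.68, 0.53]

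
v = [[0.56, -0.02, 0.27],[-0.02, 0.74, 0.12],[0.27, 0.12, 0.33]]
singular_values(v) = [0.8, 0.7, 0.13]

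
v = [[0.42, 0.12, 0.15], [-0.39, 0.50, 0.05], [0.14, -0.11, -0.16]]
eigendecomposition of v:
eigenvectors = [[0.06-0.43j, (0.06+0.43j), -0.21+0.00j],[(0.89+0j), (0.89-0j), (-0.19+0j)],[(-0.16-0.05j), -0.16+0.05j, 0.96+0.00j]]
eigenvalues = [(0.46+0.19j), (0.46-0.19j), (-0.17+0j)]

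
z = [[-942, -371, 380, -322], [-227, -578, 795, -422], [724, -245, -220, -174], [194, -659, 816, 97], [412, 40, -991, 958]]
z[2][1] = -245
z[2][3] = -174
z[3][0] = 194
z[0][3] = -322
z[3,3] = 97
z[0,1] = -371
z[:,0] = [-942, -227, 724, 194, 412]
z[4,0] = 412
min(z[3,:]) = -659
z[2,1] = -245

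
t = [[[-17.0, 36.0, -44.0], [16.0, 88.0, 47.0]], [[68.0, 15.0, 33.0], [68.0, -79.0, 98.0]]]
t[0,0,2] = -44.0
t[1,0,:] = [68.0, 15.0, 33.0]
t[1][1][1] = -79.0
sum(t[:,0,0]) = 51.0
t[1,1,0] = 68.0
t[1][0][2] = 33.0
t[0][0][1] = 36.0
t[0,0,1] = 36.0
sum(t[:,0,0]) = 51.0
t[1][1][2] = 98.0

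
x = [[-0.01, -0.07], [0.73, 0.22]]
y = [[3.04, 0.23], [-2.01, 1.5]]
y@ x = [[0.14,-0.16],[1.12,0.47]]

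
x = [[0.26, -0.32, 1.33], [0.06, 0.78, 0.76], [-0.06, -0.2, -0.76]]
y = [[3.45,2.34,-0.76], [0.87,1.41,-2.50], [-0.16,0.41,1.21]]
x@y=[[0.41,0.7,2.21],  [0.76,1.55,-1.08],  [-0.26,-0.73,-0.37]]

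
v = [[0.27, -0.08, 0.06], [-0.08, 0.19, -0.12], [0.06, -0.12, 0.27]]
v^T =[[0.27, -0.08, 0.06], [-0.08, 0.19, -0.12], [0.06, -0.12, 0.27]]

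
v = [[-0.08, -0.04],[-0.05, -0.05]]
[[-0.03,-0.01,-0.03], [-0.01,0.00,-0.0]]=v @[[0.63, 0.34, 0.70], [-0.40, -0.34, -0.66]]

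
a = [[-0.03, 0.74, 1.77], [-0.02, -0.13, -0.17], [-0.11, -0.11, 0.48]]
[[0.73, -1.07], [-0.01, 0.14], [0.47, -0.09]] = a@[[-0.98,1.16], [-0.56,-1.01], [0.63,-0.16]]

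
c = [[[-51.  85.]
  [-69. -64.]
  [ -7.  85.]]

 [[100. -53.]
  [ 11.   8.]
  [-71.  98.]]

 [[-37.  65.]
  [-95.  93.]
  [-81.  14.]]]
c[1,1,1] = 8.0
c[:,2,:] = [[-7.0, 85.0], [-71.0, 98.0], [-81.0, 14.0]]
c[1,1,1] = 8.0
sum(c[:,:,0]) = -300.0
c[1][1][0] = 11.0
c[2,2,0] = -81.0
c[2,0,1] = 65.0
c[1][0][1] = -53.0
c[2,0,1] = 65.0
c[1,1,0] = 11.0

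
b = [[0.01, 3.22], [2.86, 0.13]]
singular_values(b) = [3.23, 2.85]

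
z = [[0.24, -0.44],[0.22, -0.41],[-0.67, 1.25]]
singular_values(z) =[1.57, 0.0]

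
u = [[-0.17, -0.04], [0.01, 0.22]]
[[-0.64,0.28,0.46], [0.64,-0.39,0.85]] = u @ [[3.1, -1.24, -3.67], [2.79, -1.70, 4.02]]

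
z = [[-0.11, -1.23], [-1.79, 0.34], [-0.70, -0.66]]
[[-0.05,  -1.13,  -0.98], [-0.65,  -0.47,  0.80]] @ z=[[2.71, 0.32],  [0.35, 0.11]]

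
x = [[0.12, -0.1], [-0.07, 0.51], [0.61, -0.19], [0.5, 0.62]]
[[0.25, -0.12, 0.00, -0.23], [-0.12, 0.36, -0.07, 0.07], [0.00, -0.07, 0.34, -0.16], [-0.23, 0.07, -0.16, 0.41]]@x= [[-0.08, -0.23], [-0.05, 0.25], [0.13, -0.2], [0.07, 0.34]]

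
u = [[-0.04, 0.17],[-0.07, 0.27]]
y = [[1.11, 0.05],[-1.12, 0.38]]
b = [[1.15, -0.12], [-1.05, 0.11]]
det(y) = 0.48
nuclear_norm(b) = 1.57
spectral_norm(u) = 0.33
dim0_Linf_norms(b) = [1.15, 0.12]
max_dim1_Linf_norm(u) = 0.27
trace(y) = 1.49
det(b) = 0.00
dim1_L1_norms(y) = [1.16, 1.5]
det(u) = 0.00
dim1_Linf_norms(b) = [1.15, 1.05]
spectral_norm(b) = 1.57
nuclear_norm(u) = 0.33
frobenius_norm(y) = 1.62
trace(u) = 0.23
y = u + b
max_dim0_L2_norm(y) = 1.58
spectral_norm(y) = 1.59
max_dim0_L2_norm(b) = 1.56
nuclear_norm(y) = 1.89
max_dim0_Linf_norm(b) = 1.15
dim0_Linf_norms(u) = [0.07, 0.27]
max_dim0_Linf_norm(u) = 0.27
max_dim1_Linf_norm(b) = 1.15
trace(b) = 1.26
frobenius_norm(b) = 1.57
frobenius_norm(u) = 0.33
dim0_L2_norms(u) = [0.08, 0.32]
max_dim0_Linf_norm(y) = 1.12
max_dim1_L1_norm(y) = 1.5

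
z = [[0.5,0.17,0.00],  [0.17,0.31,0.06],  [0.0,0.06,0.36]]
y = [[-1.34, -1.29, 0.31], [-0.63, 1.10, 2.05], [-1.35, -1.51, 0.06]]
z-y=[[1.84, 1.46, -0.31], [0.8, -0.79, -1.99], [1.35, 1.57, 0.3]]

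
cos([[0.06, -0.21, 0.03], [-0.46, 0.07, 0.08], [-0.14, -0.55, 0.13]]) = [[0.95,0.02,0.01], [0.04,0.97,-0.00], [-0.11,0.04,1.02]]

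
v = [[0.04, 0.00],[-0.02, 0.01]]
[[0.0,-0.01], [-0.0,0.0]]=v @ [[0.01, -0.14],[-0.00, 0.01]]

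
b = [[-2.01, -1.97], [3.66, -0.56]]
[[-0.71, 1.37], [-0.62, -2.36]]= b @ [[-0.1, -0.65], [0.46, -0.03]]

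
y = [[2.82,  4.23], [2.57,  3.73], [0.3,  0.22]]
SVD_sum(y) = [[2.85, 4.21], [2.54, 3.75], [0.2, 0.29]] + [[-0.03,0.02], [0.03,-0.02], [0.1,-0.07]]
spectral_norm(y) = 6.82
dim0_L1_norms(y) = [5.69, 8.18]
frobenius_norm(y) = 6.82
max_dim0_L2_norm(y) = 5.64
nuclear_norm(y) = 6.95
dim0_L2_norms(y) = [3.83, 5.64]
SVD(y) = [[-0.75, 0.29], [-0.66, -0.25], [-0.05, -0.92]] @ diag([6.8178576883255975, 0.13533861880314024]) @ [[-0.56, -0.83], [-0.83, 0.56]]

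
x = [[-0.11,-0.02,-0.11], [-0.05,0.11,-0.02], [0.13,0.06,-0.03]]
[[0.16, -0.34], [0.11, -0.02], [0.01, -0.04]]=x @ [[-0.48, 0.18], [0.58, 0.46], [-1.12, 2.87]]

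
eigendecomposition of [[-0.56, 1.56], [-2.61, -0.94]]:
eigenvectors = [[(-0.06-0.61j), -0.06+0.61j], [(0.79+0j), (0.79-0j)]]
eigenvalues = [(-0.75+2.01j), (-0.75-2.01j)]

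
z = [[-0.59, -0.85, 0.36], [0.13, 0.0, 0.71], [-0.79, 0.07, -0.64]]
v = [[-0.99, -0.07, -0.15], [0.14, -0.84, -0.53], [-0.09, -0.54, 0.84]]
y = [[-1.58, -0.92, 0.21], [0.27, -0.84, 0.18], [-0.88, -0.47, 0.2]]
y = z + v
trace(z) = -1.23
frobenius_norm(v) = 1.74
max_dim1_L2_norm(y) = 1.84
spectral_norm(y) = 2.11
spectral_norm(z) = 1.19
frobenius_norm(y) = 2.29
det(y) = 0.15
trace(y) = -2.22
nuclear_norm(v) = 3.01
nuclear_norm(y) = 3.06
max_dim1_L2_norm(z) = 1.1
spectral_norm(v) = 1.01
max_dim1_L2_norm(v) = 1.0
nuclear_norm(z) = 2.63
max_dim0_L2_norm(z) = 1.02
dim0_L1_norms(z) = [1.51, 0.92, 1.71]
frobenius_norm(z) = 1.66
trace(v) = -0.99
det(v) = 1.01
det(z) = 0.44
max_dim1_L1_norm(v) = 1.51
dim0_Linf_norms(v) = [0.99, 0.84, 0.84]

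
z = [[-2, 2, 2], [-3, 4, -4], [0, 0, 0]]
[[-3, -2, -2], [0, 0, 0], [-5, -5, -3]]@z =[[12, -14, 2], [0, 0, 0], [25, -30, 10]]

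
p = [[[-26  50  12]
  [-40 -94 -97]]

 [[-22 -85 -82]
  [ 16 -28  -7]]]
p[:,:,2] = [[12, -97], [-82, -7]]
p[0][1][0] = -40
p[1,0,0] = -22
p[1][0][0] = -22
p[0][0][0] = -26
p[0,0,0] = -26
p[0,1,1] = -94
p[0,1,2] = -97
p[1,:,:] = [[-22, -85, -82], [16, -28, -7]]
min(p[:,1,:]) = -97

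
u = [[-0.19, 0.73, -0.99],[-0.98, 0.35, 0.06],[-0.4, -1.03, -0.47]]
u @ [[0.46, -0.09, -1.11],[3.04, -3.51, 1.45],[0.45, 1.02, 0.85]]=[[1.69, -3.56, 0.43], [0.64, -1.08, 1.65], [-3.53, 3.17, -1.45]]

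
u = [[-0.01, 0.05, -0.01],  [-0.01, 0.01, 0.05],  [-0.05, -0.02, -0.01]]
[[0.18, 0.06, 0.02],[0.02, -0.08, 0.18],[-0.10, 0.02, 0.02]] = u @ [[0.6, -0.34, -1.32],[3.62, 0.85, 0.69],[-0.13, -1.85, 3.22]]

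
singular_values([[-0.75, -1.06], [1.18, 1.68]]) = [2.43, 0.0]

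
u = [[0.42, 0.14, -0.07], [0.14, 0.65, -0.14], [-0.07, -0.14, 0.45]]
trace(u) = 1.52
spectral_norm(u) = 0.79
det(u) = 0.11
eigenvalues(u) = [0.79, 0.35, 0.38]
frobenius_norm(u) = 0.94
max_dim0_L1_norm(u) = 0.93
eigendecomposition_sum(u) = [[0.12,0.25,-0.13], [0.25,0.53,-0.27], [-0.13,-0.27,0.14]] + [[0.30, -0.12, 0.04], [-0.12, 0.05, -0.02], [0.04, -0.02, 0.0]] + [[0.00, 0.01, 0.02], [0.01, 0.07, 0.15], [0.02, 0.15, 0.31]]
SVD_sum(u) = [[0.12,0.25,-0.13], [0.25,0.53,-0.27], [-0.13,-0.27,0.14]] + [[0.00,0.01,0.02], [0.01,0.07,0.15], [0.02,0.15,0.31]] + [[0.3, -0.12, 0.04], [-0.12, 0.05, -0.02], [0.04, -0.02, 0.00]]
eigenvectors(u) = [[0.39, 0.92, 0.06], [0.82, -0.38, 0.43], [-0.42, 0.12, 0.9]]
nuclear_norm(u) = 1.52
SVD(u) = [[-0.39, 0.06, -0.92], [-0.82, 0.43, 0.38], [0.42, 0.9, -0.12]] @ diag([0.7885209485440923, 0.37806657622083084, 0.35341247523507724]) @ [[-0.39, -0.82, 0.42], [0.06, 0.43, 0.9], [-0.92, 0.38, -0.12]]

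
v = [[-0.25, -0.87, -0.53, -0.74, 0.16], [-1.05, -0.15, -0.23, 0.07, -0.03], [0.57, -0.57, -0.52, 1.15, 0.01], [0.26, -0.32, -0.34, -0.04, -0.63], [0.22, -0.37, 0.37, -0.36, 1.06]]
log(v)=[[0.05+0.92j, 0.31+2.10j, 0.32+0.91j, -1.81+1.15j, -0.37+0.61j],[-0.55+0.48j, (0.79+2.33j), (1.01+0.33j), (-0.37+2.82j), 0.22+1.39j],[(1.11+1.39j), (-1.36-0.77j), (-1.43+1.85j), (1.49-5.39j), (-0.34-2.5j)],[(0.77+0.04j), -0.63+0.20j, (-0.45+0.02j), (-0.78+0.26j), (-0.83+0.13j)],[(-0.08-0.44j), 0.12+0.41j, 0.52-0.60j, (-0.03+2j), 0.37+0.93j]]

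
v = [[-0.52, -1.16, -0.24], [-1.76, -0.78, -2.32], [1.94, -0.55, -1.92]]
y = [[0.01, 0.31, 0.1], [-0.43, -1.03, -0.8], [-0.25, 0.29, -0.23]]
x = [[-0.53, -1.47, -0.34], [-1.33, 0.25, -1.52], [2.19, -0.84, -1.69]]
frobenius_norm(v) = 4.30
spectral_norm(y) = 1.40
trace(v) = -3.22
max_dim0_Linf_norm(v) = 2.32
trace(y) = -1.25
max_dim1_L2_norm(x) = 2.89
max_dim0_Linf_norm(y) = 1.03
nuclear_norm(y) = 1.88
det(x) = 8.90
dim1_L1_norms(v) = [1.92, 4.86, 4.41]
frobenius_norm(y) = 1.48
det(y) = -0.00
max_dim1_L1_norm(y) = 2.26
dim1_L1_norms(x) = [2.34, 3.1, 4.72]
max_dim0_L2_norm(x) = 2.62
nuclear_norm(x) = 6.47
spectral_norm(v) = 3.24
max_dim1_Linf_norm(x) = 2.19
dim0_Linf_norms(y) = [0.43, 1.03, 0.8]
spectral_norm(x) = 2.91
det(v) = 8.43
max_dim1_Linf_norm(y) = 1.03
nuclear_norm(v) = 6.88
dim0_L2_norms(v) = [2.67, 1.5, 3.02]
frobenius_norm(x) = 3.88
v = x + y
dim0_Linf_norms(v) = [1.94, 1.16, 2.32]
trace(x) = -1.97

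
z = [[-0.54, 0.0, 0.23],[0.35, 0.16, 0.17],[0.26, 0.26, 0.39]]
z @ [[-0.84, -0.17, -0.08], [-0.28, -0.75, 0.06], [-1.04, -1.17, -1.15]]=[[0.21, -0.18, -0.22], [-0.52, -0.38, -0.21], [-0.7, -0.7, -0.45]]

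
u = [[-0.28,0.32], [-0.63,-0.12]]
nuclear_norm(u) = 1.03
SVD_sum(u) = [[-0.29, 0.01], [-0.62, 0.02]] + [[0.01, 0.31],[-0.01, -0.14]]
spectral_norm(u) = 0.69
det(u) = 0.24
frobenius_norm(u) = 0.77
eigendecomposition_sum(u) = [[(-0.14+0.2j), 0.16+0.07j], [-0.31-0.14j, (-0.06+0.24j)]] + [[-0.14-0.20j,0.16-0.07j], [(-0.31+0.14j),(-0.06-0.24j)]]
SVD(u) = [[-0.42, -0.91], [-0.91, 0.42]] @ diag([0.6898158386273316, 0.3409605677770835]) @ [[1.00,-0.04], [-0.04,-1.0]]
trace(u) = -0.40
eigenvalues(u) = [(-0.2+0.44j), (-0.2-0.44j)]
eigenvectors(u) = [[(-0.1+0.57j), -0.10-0.57j],[-0.81+0.00j, -0.81-0.00j]]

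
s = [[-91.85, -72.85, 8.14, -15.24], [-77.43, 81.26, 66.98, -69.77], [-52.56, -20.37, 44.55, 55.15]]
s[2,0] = -52.56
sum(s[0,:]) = -171.8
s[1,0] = -77.43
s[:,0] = [-91.85, -77.43, -52.56]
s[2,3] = 55.15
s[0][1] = -72.85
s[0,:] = [-91.85, -72.85, 8.14, -15.24]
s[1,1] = 81.26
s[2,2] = 44.55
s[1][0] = -77.43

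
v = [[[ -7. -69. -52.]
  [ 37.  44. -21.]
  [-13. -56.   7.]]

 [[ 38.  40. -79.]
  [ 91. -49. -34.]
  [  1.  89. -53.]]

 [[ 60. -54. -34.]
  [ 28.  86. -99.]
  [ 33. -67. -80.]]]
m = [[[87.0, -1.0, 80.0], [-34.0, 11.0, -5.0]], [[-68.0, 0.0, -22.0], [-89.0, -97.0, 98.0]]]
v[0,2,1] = -56.0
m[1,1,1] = -97.0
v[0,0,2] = -52.0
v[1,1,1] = -49.0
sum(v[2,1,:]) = 15.0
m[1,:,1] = [0.0, -97.0]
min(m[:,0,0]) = -68.0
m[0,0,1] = -1.0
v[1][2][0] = 1.0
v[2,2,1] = -67.0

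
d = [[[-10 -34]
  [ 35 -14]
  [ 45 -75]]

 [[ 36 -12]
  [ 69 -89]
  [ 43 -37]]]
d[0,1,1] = -14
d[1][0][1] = -12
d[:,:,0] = [[-10, 35, 45], [36, 69, 43]]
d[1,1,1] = -89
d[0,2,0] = 45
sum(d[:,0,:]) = -20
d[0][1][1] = -14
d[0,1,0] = 35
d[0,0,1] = -34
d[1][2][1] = -37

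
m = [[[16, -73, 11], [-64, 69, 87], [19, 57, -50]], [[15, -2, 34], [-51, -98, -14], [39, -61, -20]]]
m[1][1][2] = -14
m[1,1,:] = [-51, -98, -14]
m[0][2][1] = 57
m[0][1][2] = 87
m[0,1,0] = -64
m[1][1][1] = -98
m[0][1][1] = 69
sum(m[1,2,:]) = -42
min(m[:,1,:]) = -98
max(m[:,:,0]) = 39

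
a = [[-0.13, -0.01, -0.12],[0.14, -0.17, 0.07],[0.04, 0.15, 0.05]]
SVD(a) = [[-0.48, -0.61, 0.63], [0.86, -0.18, 0.48], [-0.18, 0.78, 0.61]] @ diag([0.2661995078884039, 0.2007487597021648, 0.015419386434423553]) @ [[0.66,  -0.63,  0.41], [0.42,  0.76,  0.49], [0.62,  0.15,  -0.77]]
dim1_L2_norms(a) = [0.18, 0.23, 0.16]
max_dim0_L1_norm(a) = 0.33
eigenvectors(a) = [[(-0.31+0j),0.57-0.23j,(0.57+0.23j)], [0.87+0.00j,0.09-0.22j,0.09+0.22j], [-0.39+0.00j,(-0.75+0j),(-0.75-0j)]]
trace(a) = -0.25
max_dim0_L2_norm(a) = 0.23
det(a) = -0.00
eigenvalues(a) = [(-0.25+0j), 0.06j, -0.06j]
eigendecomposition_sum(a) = [[(-0.05+0j),(0.06-0j),-0.03+0.00j], [0.15-0.00j,(-0.16+0j),0.09-0.00j], [-0.07+0.00j,0.07-0.00j,(-0.04+0j)]] + [[(-0.04+0.02j), -0.03+0.01j, -0.04-0.00j], [-0.00+0.02j, (-0.01+0.01j), (-0.01+0.01j)], [(0.05-0.01j), 0.04+0.01j, (0.05+0.02j)]] + [[(-0.04-0.02j), (-0.03-0.01j), (-0.04+0j)], [(-0-0.02j), (-0.01-0.01j), (-0.01-0.01j)], [0.05+0.01j, (0.04-0.01j), 0.05-0.02j]]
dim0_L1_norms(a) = [0.31, 0.33, 0.24]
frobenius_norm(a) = 0.33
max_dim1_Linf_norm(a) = 0.17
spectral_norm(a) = 0.27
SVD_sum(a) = [[-0.08, 0.08, -0.05],[0.15, -0.14, 0.09],[-0.03, 0.03, -0.02]] + [[-0.05, -0.09, -0.06],[-0.02, -0.03, -0.02],[0.07, 0.12, 0.08]] + [[0.01, 0.0, -0.01], [0.00, 0.0, -0.01], [0.01, 0.0, -0.01]]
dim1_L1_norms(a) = [0.26, 0.38, 0.24]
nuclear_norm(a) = 0.48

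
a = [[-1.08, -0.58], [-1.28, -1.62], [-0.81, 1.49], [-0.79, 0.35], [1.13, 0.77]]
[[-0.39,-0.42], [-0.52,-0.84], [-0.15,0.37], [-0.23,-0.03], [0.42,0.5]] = a @ [[0.32, 0.2], [0.07, 0.36]]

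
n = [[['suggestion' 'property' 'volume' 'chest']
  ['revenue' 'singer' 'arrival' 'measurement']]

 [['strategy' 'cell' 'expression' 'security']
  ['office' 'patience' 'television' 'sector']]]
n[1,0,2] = 'expression'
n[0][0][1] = 'property'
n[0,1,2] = 'arrival'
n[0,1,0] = 'revenue'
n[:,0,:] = [['suggestion', 'property', 'volume', 'chest'], ['strategy', 'cell', 'expression', 'security']]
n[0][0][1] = 'property'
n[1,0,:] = ['strategy', 'cell', 'expression', 'security']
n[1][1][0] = 'office'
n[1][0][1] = 'cell'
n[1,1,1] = 'patience'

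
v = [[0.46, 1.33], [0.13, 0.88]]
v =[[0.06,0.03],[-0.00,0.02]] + [[0.40, 1.3], [0.13, 0.86]]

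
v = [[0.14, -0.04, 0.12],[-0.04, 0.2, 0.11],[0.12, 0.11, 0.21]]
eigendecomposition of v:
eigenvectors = [[0.65, 0.67, 0.37], [0.46, -0.73, 0.51], [-0.61, 0.16, 0.78]]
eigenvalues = [-0.0, 0.21, 0.34]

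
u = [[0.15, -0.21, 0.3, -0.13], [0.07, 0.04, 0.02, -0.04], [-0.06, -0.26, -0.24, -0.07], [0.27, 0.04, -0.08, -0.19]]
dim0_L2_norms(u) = [0.32, 0.34, 0.39, 0.24]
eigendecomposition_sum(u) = [[-0.01-0.00j, 0.03-0.00j, (0.06-0j), 0.03-0.00j], [0.01+0.00j, -0.01+0.00j, (-0.02+0j), (-0.01+0j)], [0.04+0.00j, (-0.11+0j), (-0.2+0j), -0.09+0.00j], [0.05+0.00j, (-0.12+0j), -0.22+0.00j, -0.10+0.00j]] + [[0.08+0.11j,  -0.11+0.20j,  0.12+0.02j,  -0.08-0.01j],[(0.03-0j),  (0.02+0.05j),  0.02-0.02j,  -0.01+0.01j],[-0.05+0.03j,  (-0.08-0.06j),  (-0.02+0.05j),  (0.01-0.03j)],[0.11-0.01j,  (0.09+0.17j),  0.07-0.07j,  -0.05+0.05j]] + [[0.08-0.11j, -0.11-0.20j, 0.12-0.02j, -0.08+0.01j], [0.03+0.00j, (0.02-0.05j), (0.02+0.02j), -0.01-0.01j], [(-0.05-0.03j), (-0.08+0.06j), (-0.02-0.05j), (0.01+0.03j)], [(0.11+0.01j), (0.09-0.17j), (0.07+0.07j), (-0.05-0.05j)]] + [[0j, -0.01-0.00j, (-0+0j), 0.00-0.00j], [-0.00-0.00j, (0.01+0j), -0j, -0.00+0.00j], [-0.00-0.00j, 0j, -0j, -0.00+0.00j], [0j, -0.02-0.00j, -0.00+0.00j, -0j]]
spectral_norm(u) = 0.44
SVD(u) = [[-0.87, -0.08, -0.48, 0.02], [-0.14, 0.03, 0.21, -0.97], [0.25, -0.91, -0.3, -0.13], [-0.4, -0.40, 0.80, 0.22]] @ diag([0.4419393784272789, 0.3677775930724132, 0.3195503484854846, 0.004099098922723095]) @ [[-0.59,0.22,-0.66,0.40], [-0.17,0.65,0.62,0.41], [0.55,0.69,-0.41,-0.24], [0.56,-0.24,-0.11,0.79]]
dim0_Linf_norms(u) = [0.27, 0.26, 0.3, 0.19]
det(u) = -0.00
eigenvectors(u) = [[0.19+0.00j, 0.72+0.00j, (0.72-0j), (0.58+0j)], [-0.08+0.00j, (0.1-0.14j), (0.1+0.14j), (-0.24+0j)], [(-0.66+0j), (-0.05+0.3j), (-0.05-0.3j), -0.10+0.00j], [(-0.72+0j), 0.33-0.50j, (0.33+0.5j), 0.77+0.00j]]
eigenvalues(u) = [(-0.33+0j), (0.04+0.26j), (0.04-0.26j), (0.01+0j)]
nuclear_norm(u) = 1.13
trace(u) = -0.24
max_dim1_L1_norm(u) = 0.79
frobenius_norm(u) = 0.66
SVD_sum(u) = [[0.23, -0.09, 0.26, -0.15],[0.04, -0.01, 0.04, -0.02],[-0.06, 0.02, -0.07, 0.04],[0.10, -0.04, 0.12, -0.07]] + [[0.01, -0.02, -0.02, -0.01], [-0.0, 0.01, 0.01, 0.0], [0.06, -0.22, -0.21, -0.14], [0.03, -0.10, -0.09, -0.06]] + [[-0.08, -0.1, 0.06, 0.04], [0.04, 0.05, -0.03, -0.02], [-0.05, -0.07, 0.04, 0.02], [0.14, 0.17, -0.10, -0.06]] + [[0.00, -0.00, -0.00, 0.0], [-0.0, 0.0, 0.00, -0.0], [-0.0, 0.00, 0.0, -0.00], [0.0, -0.0, -0.00, 0.00]]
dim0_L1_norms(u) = [0.55, 0.55, 0.64, 0.43]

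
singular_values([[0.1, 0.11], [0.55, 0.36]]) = [0.67, 0.04]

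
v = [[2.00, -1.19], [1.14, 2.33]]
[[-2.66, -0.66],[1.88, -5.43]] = v @ [[-0.66, -1.33], [1.13, -1.68]]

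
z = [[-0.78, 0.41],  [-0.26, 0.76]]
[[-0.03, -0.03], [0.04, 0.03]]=z @[[0.07, 0.07], [0.07, 0.06]]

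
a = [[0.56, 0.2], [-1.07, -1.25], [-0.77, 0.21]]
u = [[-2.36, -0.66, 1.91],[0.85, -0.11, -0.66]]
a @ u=[[-1.15, -0.39, 0.94], [1.46, 0.84, -1.22], [2.0, 0.49, -1.61]]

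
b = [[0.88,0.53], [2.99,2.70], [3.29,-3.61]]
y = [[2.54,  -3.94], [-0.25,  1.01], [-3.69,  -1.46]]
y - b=[[1.66, -4.47], [-3.24, -1.69], [-6.98, 2.15]]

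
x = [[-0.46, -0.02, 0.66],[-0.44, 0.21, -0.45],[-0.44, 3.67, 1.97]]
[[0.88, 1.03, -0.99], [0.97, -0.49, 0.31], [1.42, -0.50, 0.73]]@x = [[-0.42, -3.43, -1.83], [-0.37, 1.02, 1.47], [-0.75, 2.55, 2.6]]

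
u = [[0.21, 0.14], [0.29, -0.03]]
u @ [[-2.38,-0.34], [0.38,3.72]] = [[-0.45,  0.45], [-0.7,  -0.21]]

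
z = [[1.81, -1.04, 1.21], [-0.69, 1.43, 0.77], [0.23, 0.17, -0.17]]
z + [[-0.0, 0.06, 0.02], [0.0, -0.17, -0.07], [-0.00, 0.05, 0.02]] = [[1.81, -0.98, 1.23], [-0.69, 1.26, 0.70], [0.23, 0.22, -0.15]]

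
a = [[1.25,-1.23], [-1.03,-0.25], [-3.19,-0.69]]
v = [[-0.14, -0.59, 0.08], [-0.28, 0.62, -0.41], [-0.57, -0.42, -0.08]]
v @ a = [[0.18,0.26],[0.32,0.47],[-0.02,0.86]]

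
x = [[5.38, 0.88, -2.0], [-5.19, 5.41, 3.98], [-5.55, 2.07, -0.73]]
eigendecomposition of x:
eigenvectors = [[0.02-0.19j, 0.02+0.19j, 0.25+0.00j], [(0.94+0j), (0.94-0j), (-0.28+0j)], [(0.27+0.09j), 0.27-0.09j, (0.92+0j)]]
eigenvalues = [(6.48+1.4j), (6.48-1.4j), (-2.89+0j)]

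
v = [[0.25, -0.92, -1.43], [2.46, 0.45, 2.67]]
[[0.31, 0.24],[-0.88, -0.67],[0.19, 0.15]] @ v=[[0.67, -0.18, 0.2],[-1.87, 0.51, -0.53],[0.42, -0.11, 0.13]]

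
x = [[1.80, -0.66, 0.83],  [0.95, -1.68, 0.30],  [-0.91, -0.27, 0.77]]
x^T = [[1.80, 0.95, -0.91], [-0.66, -1.68, -0.27], [0.83, 0.30, 0.77]]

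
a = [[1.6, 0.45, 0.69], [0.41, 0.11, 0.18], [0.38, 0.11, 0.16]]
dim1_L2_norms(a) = [1.8, 0.46, 0.43]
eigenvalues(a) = [1.88, -0.0, -0.01]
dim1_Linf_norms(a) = [1.6, 0.41, 0.38]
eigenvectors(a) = [[0.94, 0.46, -0.04], [0.24, -0.56, -0.79], [0.22, -0.69, 0.61]]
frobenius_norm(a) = 1.91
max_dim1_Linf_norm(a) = 1.6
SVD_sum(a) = [[1.6,0.45,0.69], [0.41,0.12,0.18], [0.38,0.11,0.16]] + [[0.00, 0.00, -0.00], [-0.00, -0.00, 0.0], [0.0, 0.0, -0.0]] + [[-0.0, 0.00, 0.0], [0.0, -0.0, -0.0], [0.0, -0.0, -0.00]]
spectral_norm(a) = 1.91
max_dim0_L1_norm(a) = 2.39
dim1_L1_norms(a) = [2.74, 0.7, 0.65]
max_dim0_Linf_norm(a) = 1.6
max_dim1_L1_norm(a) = 2.74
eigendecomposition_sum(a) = [[1.6,0.45,0.69], [0.41,0.12,0.18], [0.38,0.11,0.16]] + [[-0.00, 0.0, 0.00], [0.0, -0.0, -0.00], [0.00, -0.00, -0.00]] + [[0.00, -0.00, 0.00], [0.00, -0.00, 0.0], [-0.0, 0.00, -0.00]]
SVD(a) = [[-0.94,  -0.05,  0.33], [-0.24,  0.77,  -0.58], [-0.22,  -0.63,  -0.74]] @ diag([1.906105364790513, 0.007812494889631304, 0.0011415955610726857]) @ [[-0.89, -0.25, -0.38], [-0.04, -0.79, 0.61], [-0.46, 0.56, 0.69]]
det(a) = 0.00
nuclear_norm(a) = 1.92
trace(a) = 1.87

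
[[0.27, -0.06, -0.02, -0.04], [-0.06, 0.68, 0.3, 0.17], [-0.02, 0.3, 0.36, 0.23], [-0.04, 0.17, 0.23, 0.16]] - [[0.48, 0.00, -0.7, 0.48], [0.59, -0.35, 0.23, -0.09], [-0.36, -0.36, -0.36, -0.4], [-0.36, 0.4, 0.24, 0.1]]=[[-0.21, -0.06, 0.68, -0.52], [-0.65, 1.03, 0.07, 0.26], [0.34, 0.66, 0.72, 0.63], [0.32, -0.23, -0.01, 0.06]]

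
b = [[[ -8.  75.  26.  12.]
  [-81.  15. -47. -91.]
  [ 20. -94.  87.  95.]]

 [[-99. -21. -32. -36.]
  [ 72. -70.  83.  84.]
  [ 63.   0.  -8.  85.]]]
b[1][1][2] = 83.0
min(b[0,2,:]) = -94.0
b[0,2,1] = -94.0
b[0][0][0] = -8.0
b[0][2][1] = -94.0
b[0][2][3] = 95.0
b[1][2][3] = 85.0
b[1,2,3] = 85.0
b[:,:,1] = [[75.0, 15.0, -94.0], [-21.0, -70.0, 0.0]]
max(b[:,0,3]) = 12.0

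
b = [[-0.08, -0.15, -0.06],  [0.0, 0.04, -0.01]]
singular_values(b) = [0.18, 0.03]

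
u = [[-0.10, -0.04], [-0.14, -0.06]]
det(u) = 0.00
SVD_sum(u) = [[-0.10, -0.04], [-0.14, -0.06]] + [[-0.0, 0.00], [0.0, -0.00]]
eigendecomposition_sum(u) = [[-0.10, -0.04],[-0.14, -0.06]] + [[-0.00, 0.00], [0.00, -0.0]]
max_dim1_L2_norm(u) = 0.15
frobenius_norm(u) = 0.19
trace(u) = -0.16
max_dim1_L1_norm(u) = 0.2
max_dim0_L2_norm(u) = 0.17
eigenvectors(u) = [[-0.57, 0.38], [-0.82, -0.93]]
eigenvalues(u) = [-0.16, -0.0]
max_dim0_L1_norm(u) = 0.24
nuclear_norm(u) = 0.19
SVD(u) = [[-0.58, -0.82], [-0.82, 0.58]] @ diag([0.18653525589349496, 0.002144366747637164]) @ [[0.92, 0.39],[0.39, -0.92]]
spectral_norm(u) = 0.19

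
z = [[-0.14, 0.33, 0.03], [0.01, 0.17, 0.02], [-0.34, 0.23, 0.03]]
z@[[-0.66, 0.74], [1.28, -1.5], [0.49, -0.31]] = [[0.53, -0.61], [0.22, -0.25], [0.53, -0.61]]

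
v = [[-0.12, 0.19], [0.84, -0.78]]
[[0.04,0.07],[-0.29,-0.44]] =v@[[-0.37,-0.38],[-0.03,0.15]]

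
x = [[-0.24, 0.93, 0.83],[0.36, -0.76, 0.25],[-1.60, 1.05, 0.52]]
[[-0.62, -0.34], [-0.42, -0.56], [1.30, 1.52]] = x @ [[-1.26, -1.22], [-0.3, -0.07], [-0.77, -0.68]]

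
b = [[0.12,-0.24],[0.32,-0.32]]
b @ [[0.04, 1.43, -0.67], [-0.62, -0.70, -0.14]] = [[0.15, 0.34, -0.05], [0.21, 0.68, -0.17]]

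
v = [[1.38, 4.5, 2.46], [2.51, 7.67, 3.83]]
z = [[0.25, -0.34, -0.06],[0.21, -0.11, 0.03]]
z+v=[[1.63, 4.16, 2.4], [2.72, 7.56, 3.86]]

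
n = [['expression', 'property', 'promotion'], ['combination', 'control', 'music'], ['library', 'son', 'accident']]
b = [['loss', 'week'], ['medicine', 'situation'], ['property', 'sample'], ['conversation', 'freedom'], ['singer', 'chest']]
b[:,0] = ['loss', 'medicine', 'property', 'conversation', 'singer']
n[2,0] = 'library'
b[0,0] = 'loss'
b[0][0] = 'loss'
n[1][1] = 'control'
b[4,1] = 'chest'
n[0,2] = 'promotion'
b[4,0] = 'singer'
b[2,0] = 'property'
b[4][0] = 'singer'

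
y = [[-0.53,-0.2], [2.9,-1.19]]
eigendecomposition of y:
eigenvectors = [[(0.11+0.23j), (0.11-0.23j)], [0.97+0.00j, (0.97-0j)]]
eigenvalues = [(-0.86+0.69j), (-0.86-0.69j)]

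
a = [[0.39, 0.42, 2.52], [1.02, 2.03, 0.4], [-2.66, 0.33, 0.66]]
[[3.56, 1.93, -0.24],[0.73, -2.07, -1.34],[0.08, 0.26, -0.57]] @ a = [[4.0, 5.33, 9.58],[1.74, -4.34, 0.13],[1.81, 0.37, -0.07]]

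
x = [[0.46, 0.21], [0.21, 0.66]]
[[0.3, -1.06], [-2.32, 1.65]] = x @ [[2.64, -4.04],[-4.36, 3.78]]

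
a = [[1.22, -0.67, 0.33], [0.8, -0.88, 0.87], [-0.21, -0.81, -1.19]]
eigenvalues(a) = [(0.92+0j), (-0.89+0.82j), (-0.89-0.82j)]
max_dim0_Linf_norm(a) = 1.22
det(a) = 1.35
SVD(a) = [[-0.67, -0.25, 0.70],[-0.71, -0.06, -0.7],[0.22, -0.97, -0.14]] @ diag([2.014226554561871, 1.4351046219026729, 0.46601084868423187]) @ [[-0.71, 0.45, -0.54],[-0.11, 0.70, 0.71],[0.7, 0.56, -0.45]]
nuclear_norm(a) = 3.92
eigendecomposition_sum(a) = [[(1.05+0j), -0.39-0.00j, 0j], [(0.35+0j), (-0.13-0j), 0.00+0.00j], [-0.24+0.00j, 0.09+0.00j, (-0+0j)]] + [[(0.08-0.04j), (-0.14+0.23j), 0.16+0.17j], [0.22-0.10j, -0.37+0.61j, (0.43+0.47j)], [0.01+0.25j, -0.45-0.57j, (-0.59+0.25j)]] + [[0.08+0.04j, (-0.14-0.23j), 0.16-0.17j], [(0.22+0.1j), -0.37-0.61j, (0.43-0.47j)], [0.01-0.25j, (-0.45+0.57j), (-0.59-0.25j)]]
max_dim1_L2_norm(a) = 1.47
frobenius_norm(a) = 2.52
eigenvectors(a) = [[0.93+0.00j, (-0.09-0.24j), (-0.09+0.24j)], [(0.31+0j), -0.24-0.64j, -0.24+0.64j], [(-0.21+0j), 0.69+0.00j, (0.69-0j)]]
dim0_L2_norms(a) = [1.47, 1.37, 1.51]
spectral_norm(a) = 2.01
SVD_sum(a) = [[0.95,  -0.6,  0.73], [1.02,  -0.64,  0.78], [-0.31,  0.19,  -0.24]] + [[0.04, -0.25, -0.26],[0.01, -0.06, -0.06],[0.15, -0.97, -0.98]] + [[0.23, 0.18, -0.15], [-0.23, -0.18, 0.15], [-0.05, -0.04, 0.03]]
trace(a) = -0.85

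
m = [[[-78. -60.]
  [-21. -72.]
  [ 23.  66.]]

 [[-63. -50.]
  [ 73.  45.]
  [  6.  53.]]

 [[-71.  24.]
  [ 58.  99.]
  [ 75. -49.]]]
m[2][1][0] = 58.0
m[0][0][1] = -60.0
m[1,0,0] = -63.0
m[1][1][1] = 45.0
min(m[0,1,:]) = -72.0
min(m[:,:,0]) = -78.0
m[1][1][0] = 73.0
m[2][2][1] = -49.0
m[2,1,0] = 58.0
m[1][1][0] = 73.0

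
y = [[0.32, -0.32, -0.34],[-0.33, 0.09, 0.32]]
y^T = [[0.32, -0.33], [-0.32, 0.09], [-0.34, 0.32]]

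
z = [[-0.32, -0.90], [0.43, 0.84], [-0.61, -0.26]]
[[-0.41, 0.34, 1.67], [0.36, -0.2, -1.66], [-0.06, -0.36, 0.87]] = z @ [[-0.11, 0.89, -0.75], [0.49, -0.69, -1.59]]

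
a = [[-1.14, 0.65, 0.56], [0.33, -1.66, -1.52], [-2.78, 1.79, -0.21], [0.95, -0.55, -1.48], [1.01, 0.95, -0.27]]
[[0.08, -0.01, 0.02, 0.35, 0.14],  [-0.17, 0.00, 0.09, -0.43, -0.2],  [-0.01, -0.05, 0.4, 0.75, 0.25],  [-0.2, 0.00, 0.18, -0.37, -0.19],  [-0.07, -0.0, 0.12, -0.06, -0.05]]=a @ [[-0.02, 0.01, -0.05, -0.18, -0.07], [-0.02, -0.01, 0.12, 0.15, 0.04], [0.13, 0.01, -0.2, 0.08, 0.07]]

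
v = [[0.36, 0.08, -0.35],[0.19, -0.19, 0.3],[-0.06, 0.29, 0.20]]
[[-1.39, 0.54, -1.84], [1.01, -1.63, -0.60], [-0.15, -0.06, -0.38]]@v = [[-0.29, -0.75, 0.28], [0.09, 0.22, -0.96], [-0.04, -0.11, -0.04]]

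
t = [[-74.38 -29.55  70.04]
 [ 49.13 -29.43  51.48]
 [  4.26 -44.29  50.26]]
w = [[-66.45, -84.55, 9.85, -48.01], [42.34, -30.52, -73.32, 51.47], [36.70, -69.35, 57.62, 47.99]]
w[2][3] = 47.99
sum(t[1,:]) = 71.18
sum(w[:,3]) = 51.45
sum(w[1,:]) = -10.029999999999987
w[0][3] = -48.01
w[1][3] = 51.47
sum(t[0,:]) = -33.889999999999986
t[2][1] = -44.29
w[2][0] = 36.7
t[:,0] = [-74.38, 49.13, 4.26]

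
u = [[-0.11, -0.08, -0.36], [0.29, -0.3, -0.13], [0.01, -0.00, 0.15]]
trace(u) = -0.26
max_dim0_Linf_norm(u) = 0.36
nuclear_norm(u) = 0.88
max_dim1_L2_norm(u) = 0.44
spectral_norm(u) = 0.47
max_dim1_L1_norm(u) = 0.72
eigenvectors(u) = [[(0.3+0.35j),0.30-0.35j,(-0.61+0j)], [(0.88+0j),0.88-0.00j,(-0.57+0j)], [-0.00-0.01j,-0.00+0.01j,(0.55+0j)]]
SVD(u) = [[0.57, -0.74, 0.35], [0.79, 0.61, 0.01], [-0.22, 0.27, 0.94]] @ diag([0.47288398627692646, 0.36913035307197206, 0.04270266928196349]) @ [[0.35,  -0.60,  -0.72], [0.71,  -0.34,  0.62], [-0.61,  -0.73,  0.31]]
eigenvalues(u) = [(-0.2+0.12j), (-0.2-0.12j), (0.14+0j)]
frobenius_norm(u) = 0.60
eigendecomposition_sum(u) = [[(-0.05+0.15j), (-0.04-0.07j), (-0.1+0.09j)], [(0.15+0.26j), (-0.15-0.03j), 0.01+0.26j], [0.00-0.00j, 0.00+0.00j, -0j]] + [[(-0.05-0.15j), (-0.04+0.07j), (-0.1-0.09j)], [0.15-0.26j, (-0.15+0.03j), (0.01-0.26j)], [0j, 0.00-0.00j, 0j]] + [[-0.01-0.00j,0.00+0.00j,-0.16+0.00j], [(-0-0j),0j,-0.15+0.00j], [0j,(-0-0j),(0.14-0j)]]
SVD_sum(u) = [[0.09, -0.16, -0.19], [0.13, -0.22, -0.27], [-0.04, 0.06, 0.08]] + [[-0.19, 0.09, -0.17],  [0.16, -0.08, 0.14],  [0.07, -0.03, 0.06]] + [[-0.01, -0.01, 0.0],[-0.00, -0.0, 0.0],[-0.02, -0.03, 0.01]]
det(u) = 0.01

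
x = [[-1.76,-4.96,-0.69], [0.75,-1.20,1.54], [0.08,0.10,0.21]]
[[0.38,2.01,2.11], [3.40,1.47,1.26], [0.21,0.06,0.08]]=x@ [[1.75, 0.17, -0.45], [-0.80, -0.53, -0.37], [0.73, 0.46, 0.75]]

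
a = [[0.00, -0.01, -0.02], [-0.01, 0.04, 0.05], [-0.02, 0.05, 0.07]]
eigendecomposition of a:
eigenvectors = [[-0.19,0.9,-0.39], [0.58,-0.22,-0.79], [0.79,0.38,0.48]]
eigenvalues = [0.11, -0.01, 0.0]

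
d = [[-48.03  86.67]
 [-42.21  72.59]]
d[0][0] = -48.03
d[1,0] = -42.21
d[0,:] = [-48.03, 86.67]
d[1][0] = -42.21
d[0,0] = -48.03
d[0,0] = -48.03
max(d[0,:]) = 86.67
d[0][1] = 86.67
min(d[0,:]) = -48.03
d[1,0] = -42.21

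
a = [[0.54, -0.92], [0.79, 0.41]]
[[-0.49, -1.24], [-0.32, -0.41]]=a@[[-0.52,-0.94], [0.23,0.8]]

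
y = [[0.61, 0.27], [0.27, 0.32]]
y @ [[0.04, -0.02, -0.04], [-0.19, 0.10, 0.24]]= [[-0.03, 0.01, 0.04], [-0.05, 0.03, 0.07]]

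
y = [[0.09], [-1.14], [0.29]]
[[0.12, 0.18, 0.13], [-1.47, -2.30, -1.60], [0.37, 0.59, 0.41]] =y @ [[1.29, 2.02, 1.4]]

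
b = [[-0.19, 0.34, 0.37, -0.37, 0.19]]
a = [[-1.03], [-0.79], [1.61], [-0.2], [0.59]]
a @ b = [[0.20, -0.35, -0.38, 0.38, -0.2], [0.15, -0.27, -0.29, 0.29, -0.15], [-0.31, 0.55, 0.60, -0.6, 0.31], [0.04, -0.07, -0.07, 0.07, -0.04], [-0.11, 0.20, 0.22, -0.22, 0.11]]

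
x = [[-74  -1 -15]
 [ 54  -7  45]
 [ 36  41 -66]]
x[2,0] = 36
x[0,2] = -15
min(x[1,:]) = -7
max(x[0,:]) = -1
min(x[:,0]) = -74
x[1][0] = 54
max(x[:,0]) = 54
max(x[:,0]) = 54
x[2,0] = 36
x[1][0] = 54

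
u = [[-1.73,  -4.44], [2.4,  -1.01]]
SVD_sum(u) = [[-1.68,  -4.46], [-0.04,  -0.09]] + [[-0.05, 0.02], [2.44, -0.92]]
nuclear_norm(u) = 7.37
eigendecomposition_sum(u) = [[-0.87+1.55j, -2.22-0.94j], [1.20+0.51j, -0.50+1.70j]] + [[(-0.87-1.55j),  -2.22+0.94j],  [1.20-0.51j,  -0.50-1.70j]]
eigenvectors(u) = [[0.81+0.00j, 0.81-0.00j],[(-0.07-0.59j), -0.07+0.59j]]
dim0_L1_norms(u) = [4.13, 5.45]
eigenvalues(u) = [(-1.37+3.24j), (-1.37-3.24j)]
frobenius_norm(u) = 5.43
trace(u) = -2.74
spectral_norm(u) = 4.77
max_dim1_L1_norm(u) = 6.17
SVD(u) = [[1.0, 0.02],[0.02, -1.0]] @ diag([4.765861360054079, 2.602530594775686]) @ [[-0.35, -0.94], [-0.94, 0.35]]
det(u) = 12.40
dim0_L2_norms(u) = [2.96, 4.55]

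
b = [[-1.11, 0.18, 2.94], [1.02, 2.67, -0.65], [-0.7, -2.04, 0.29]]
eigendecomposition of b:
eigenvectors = [[-0.39, 0.96, 0.90], [0.75, -0.26, -0.26], [-0.54, 0.13, 0.35]]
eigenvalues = [2.61, -0.75, -0.01]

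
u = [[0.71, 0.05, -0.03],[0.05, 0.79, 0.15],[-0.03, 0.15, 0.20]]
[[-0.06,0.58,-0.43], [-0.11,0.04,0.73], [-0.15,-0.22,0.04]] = u @ [[-0.12,0.75,-0.71], [0.02,0.23,1.11], [-0.79,-1.18,-0.74]]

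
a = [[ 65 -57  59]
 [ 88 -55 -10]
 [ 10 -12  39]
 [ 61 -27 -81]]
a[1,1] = -55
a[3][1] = -27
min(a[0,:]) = -57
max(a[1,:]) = 88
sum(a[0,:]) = 67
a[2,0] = 10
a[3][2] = -81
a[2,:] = [10, -12, 39]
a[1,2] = -10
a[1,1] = -55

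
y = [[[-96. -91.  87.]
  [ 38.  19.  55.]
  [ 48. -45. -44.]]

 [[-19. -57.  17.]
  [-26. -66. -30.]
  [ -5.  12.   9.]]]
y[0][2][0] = 48.0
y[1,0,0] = -19.0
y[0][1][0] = 38.0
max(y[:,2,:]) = 48.0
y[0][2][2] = -44.0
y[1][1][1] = -66.0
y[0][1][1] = 19.0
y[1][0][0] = -19.0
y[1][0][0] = -19.0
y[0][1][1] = 19.0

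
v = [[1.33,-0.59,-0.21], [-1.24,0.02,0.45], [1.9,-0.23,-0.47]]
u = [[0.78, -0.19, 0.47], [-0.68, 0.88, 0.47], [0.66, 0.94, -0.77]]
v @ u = [[1.30, -0.97, 0.51], [-0.68, 0.68, -0.92], [1.33, -1.01, 1.15]]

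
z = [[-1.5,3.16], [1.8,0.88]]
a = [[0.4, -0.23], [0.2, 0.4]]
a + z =[[-1.1, 2.93], [2.00, 1.28]]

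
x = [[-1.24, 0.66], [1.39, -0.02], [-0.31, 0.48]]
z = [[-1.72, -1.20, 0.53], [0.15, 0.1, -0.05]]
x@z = [[2.23, 1.55, -0.69], [-2.39, -1.67, 0.74], [0.61, 0.42, -0.19]]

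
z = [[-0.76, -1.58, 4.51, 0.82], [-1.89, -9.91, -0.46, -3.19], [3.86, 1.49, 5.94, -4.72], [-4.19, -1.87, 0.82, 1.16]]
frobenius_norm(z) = 15.30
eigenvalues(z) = [(-10.89+0j), (8.46+0j), (-0.57+3.06j), (-0.57-3.06j)]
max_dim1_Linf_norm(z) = 9.91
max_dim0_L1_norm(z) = 14.85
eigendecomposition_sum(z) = [[(-0.5-0j),-1.66+0.00j,(0.11+0j),-0.36+0.00j], [(-2.98-0j),(-9.88+0j),0.63+0.00j,(-2.16+0j)], [(0.2+0j),0.65-0.00j,(-0.04-0j),0.14-0.00j], [(-0.65-0j),-2.15+0.00j,0.14+0.00j,(-0.47+0j)]] + [[1.96-0.00j, 0.24+0.00j, (2.89+0j), (-1.76+0j)],  [(-0.2+0j), -0.02-0.00j, -0.29-0.00j, 0.18-0.00j],  [4.05-0.00j, 0.51+0.00j, 5.97+0.00j, (-3.63+0j)],  [-0.62+0.00j, -0.08-0.00j, (-0.91-0j), (0.56-0j)]] + [[-1.11+0.94j, -0.08-0.30j, (0.76-0.38j), (1.47+0.55j)], [0.64-0.28j, (-0+0.15j), -0.40+0.07j, (-0.6-0.46j)], [(-0.19-0.76j), 0.17+0.03j, 0.01+0.46j, (-0.62+0.58j)], [-1.46-0.25j, 0.18-0.26j, 0.80+0.34j, (0.54+1.51j)]] + [[(-1.11-0.94j), -0.08+0.30j, 0.76+0.38j, (1.47-0.55j)],  [(0.64+0.28j), -0.00-0.15j, -0.40-0.07j, -0.60+0.46j],  [(-0.19+0.76j), (0.17-0.03j), (0.01-0.46j), (-0.62-0.58j)],  [(-1.46+0.25j), 0.18+0.26j, 0.80-0.34j, 0.54-1.51j]]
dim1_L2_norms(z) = [4.91, 10.59, 8.64, 4.8]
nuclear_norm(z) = 27.01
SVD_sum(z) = [[-0.39, -1.01, -0.13, -0.13],[-3.64, -9.39, -1.20, -1.22],[1.03, 2.65, 0.34, 0.34],[-1.06, -2.74, -0.35, -0.36]] + [[1.04,-0.46,2.01,-1.55], [0.88,-0.39,1.72,-1.32], [3.03,-1.34,5.88,-4.52], [-0.49,0.22,-0.95,0.73]] + [[-2.09,0.26,2.52,1.8], [0.82,-0.10,-0.98,-0.70], [0.18,-0.02,-0.22,-0.15], [-1.86,0.23,2.24,1.59]] + [[0.68, -0.37, 0.10, 0.70], [0.05, -0.03, 0.01, 0.05], [-0.38, 0.2, -0.06, -0.39], [-0.79, 0.42, -0.12, -0.81]]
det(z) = -889.71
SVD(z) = [[-0.10, -0.31, -0.72, -0.62], [-0.92, -0.26, 0.28, -0.04], [0.26, -0.90, 0.06, 0.34], [-0.27, 0.15, -0.64, 0.71]] @ diag([11.079674985100342, 9.00178926801267, 5.2250233260579595, 1.707285401151151]) @ [[0.36, 0.92, 0.12, 0.12], [-0.37, 0.16, -0.72, 0.56], [0.56, -0.07, -0.67, -0.48], [-0.65, 0.35, -0.1, -0.67]]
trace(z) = -3.57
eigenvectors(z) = [[0.16+0.00j, (0.43+0j), (-0.4+0.48j), (-0.4-0.48j)], [0.96+0.00j, -0.04+0.00j, 0.25-0.16j, (0.25+0.16j)], [-0.06+0.00j, 0.89+0.00j, -0.14-0.31j, -0.14+0.31j], [0.21+0.00j, (-0.14+0j), (-0.64+0j), -0.64-0.00j]]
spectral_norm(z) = 11.08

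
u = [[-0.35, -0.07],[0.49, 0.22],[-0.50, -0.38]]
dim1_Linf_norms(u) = [0.35, 0.49, 0.5]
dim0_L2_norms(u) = [0.78, 0.44]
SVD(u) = [[-0.38, -0.72], [0.60, 0.28], [-0.7, 0.64]] @ diag([0.8879425915930339, 0.14784435746773203]) @ [[0.88, 0.48], [0.48, -0.88]]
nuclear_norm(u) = 1.04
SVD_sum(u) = [[-0.3, -0.16], [0.47, 0.26], [-0.55, -0.30]] + [[-0.05, 0.09], [0.02, -0.04], [0.05, -0.08]]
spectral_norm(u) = 0.89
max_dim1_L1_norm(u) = 0.88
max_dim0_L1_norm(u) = 1.34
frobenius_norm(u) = 0.90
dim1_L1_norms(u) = [0.42, 0.71, 0.88]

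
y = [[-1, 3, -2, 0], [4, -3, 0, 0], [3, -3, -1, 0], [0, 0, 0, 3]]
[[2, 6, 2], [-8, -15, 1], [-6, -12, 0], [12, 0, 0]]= y @[[-2, -3, 1], [0, 1, 1], [0, 0, 0], [4, 0, 0]]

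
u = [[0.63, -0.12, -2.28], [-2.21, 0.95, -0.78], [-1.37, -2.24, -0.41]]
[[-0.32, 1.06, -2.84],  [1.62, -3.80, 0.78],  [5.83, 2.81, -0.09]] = u @ [[-1.41, 0.97, -0.63], [-1.71, -1.83, 0.23], [-0.16, -0.1, 1.06]]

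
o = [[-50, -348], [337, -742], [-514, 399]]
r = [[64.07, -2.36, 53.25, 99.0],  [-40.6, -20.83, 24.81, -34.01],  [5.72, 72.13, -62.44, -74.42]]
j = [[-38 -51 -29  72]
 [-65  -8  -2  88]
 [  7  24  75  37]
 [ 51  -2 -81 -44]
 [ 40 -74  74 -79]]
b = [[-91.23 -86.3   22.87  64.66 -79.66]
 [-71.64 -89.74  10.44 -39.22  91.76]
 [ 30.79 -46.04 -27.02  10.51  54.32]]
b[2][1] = -46.04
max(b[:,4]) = 91.76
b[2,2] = -27.02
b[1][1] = -89.74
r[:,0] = [64.07, -40.6, 5.72]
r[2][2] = -62.44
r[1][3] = -34.01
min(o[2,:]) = -514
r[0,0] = 64.07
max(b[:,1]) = -46.04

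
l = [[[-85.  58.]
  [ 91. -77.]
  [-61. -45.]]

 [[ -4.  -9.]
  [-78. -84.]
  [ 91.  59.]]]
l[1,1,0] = -78.0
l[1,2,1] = 59.0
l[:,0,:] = [[-85.0, 58.0], [-4.0, -9.0]]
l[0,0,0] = -85.0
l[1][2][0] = 91.0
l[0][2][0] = -61.0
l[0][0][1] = 58.0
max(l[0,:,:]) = 91.0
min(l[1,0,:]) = -9.0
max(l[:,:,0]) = 91.0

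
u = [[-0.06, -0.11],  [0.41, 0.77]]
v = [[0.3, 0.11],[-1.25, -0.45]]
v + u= [[0.24, 0.00], [-0.84, 0.32]]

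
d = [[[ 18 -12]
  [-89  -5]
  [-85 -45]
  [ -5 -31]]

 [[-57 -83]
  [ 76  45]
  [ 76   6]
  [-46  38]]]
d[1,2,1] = 6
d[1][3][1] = 38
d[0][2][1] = -45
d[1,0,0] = -57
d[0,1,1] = -5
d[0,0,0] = 18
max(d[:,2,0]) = 76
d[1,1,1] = 45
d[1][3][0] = -46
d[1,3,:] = [-46, 38]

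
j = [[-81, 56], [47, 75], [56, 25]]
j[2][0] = 56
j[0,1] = 56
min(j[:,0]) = -81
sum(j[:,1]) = 156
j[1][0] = 47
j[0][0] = -81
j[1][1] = 75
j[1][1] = 75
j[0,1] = 56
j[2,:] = [56, 25]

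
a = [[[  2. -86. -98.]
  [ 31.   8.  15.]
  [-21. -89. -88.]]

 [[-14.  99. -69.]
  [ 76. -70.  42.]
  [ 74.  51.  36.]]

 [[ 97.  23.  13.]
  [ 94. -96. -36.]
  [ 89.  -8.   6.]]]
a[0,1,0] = 31.0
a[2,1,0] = 94.0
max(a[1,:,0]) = 76.0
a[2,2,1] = -8.0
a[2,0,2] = 13.0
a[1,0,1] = 99.0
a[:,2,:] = [[-21.0, -89.0, -88.0], [74.0, 51.0, 36.0], [89.0, -8.0, 6.0]]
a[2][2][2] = 6.0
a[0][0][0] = 2.0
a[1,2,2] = 36.0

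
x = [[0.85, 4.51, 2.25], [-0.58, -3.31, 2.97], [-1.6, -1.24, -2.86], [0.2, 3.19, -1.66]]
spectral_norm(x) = 6.69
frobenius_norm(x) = 8.46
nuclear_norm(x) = 12.78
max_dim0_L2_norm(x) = 6.56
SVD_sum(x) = [[0.89,  4.44,  -0.12], [-0.68,  -3.37,  0.09], [-0.29,  -1.43,  0.04], [0.63,  3.15,  -0.09]] + [[0.45, -0.03, 2.27], [0.55, -0.03, 2.79], [-0.6, 0.04, -3.04], [-0.31, 0.02, -1.60]] + [[-0.49, 0.1, 0.10], [-0.45, 0.09, 0.09], [-0.72, 0.15, 0.14], [-0.12, 0.02, 0.02]]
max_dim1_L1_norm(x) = 7.61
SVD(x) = [[-0.68, 0.46, 0.50], [0.51, 0.56, 0.46], [0.22, -0.61, 0.73], [-0.48, -0.32, 0.12]] @ diag([6.688203820696927, 5.070222340954659, 1.023804212776669]) @ [[-0.2,-0.98,0.03], [0.19,-0.01,0.98], [-0.96,0.20,0.19]]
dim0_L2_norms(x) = [1.91, 6.56, 4.98]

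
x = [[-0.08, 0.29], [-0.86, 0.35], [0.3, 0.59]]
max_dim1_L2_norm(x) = 0.93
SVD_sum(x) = [[-0.17, 0.07], [-0.85, 0.36], [0.04, -0.02]] + [[0.09,0.22],[-0.01,-0.01],[0.26,0.61]]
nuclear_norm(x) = 1.65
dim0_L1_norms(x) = [1.24, 1.23]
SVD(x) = [[-0.20, 0.34],[-0.98, -0.02],[0.05, 0.94]] @ diag([0.9481262444334011, 0.7012536093430213]) @ [[0.92, -0.39], [0.39, 0.92]]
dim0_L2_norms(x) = [0.91, 0.74]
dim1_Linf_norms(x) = [0.29, 0.86, 0.59]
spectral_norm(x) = 0.95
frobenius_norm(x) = 1.18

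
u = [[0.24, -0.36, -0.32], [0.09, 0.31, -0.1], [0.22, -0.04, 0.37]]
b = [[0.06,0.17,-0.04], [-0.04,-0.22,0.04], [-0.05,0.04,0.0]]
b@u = [[0.02, 0.03, -0.05], [-0.02, -0.06, 0.05], [-0.01, 0.03, 0.01]]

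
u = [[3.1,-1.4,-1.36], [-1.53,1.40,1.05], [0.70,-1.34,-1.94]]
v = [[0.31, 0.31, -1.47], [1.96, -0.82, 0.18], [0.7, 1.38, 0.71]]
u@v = [[-2.74, 0.23, -5.77], [3.00, -0.17, 3.25], [-3.77, -1.36, -2.65]]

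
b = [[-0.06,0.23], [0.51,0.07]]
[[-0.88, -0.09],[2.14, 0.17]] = b @[[4.56, 0.37], [-2.64, -0.31]]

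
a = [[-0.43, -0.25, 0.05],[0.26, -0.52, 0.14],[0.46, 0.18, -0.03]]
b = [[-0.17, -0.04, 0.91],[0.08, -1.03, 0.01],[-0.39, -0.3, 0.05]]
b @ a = [[0.48, 0.23, -0.04], [-0.30, 0.52, -0.14], [0.11, 0.26, -0.06]]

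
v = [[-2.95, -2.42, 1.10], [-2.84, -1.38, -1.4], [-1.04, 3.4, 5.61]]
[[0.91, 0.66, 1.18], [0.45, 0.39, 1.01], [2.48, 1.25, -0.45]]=v@[[-0.38, -0.24, -0.26],[0.20, 0.08, -0.18],[0.25, 0.13, -0.02]]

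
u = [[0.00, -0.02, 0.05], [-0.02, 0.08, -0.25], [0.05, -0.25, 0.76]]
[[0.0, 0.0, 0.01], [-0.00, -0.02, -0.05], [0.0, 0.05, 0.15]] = u @ [[-0.04, -0.02, -0.15], [0.10, -0.04, -0.21], [0.04, 0.06, 0.14]]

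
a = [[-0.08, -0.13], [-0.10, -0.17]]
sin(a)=[[-0.08, -0.13], [-0.1, -0.17]]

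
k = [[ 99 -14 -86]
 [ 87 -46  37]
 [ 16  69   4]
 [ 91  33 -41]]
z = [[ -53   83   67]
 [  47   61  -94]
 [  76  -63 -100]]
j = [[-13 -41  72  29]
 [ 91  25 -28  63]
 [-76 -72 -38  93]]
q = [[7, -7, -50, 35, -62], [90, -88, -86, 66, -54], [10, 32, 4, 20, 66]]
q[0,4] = -62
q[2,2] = 4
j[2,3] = 93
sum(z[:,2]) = -127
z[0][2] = 67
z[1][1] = 61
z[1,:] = [47, 61, -94]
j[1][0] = 91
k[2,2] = 4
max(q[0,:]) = 35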